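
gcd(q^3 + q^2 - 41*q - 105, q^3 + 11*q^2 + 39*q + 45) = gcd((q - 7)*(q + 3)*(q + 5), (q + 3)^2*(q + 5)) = q^2 + 8*q + 15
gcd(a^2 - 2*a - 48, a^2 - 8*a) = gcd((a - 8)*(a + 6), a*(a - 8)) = a - 8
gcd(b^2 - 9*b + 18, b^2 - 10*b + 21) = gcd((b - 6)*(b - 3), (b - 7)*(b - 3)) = b - 3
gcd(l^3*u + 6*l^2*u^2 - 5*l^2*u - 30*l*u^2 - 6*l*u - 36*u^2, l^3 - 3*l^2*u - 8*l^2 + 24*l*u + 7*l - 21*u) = 1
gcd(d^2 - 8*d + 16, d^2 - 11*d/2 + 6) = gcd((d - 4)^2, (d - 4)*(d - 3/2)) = d - 4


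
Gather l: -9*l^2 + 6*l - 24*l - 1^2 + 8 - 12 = -9*l^2 - 18*l - 5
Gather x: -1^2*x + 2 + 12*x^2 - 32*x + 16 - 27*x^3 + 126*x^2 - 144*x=-27*x^3 + 138*x^2 - 177*x + 18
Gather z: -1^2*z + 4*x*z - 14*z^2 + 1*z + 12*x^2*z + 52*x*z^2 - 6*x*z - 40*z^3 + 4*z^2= -40*z^3 + z^2*(52*x - 10) + z*(12*x^2 - 2*x)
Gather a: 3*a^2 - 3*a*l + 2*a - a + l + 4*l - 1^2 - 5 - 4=3*a^2 + a*(1 - 3*l) + 5*l - 10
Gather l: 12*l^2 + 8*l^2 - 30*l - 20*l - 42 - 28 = 20*l^2 - 50*l - 70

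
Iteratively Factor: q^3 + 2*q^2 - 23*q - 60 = (q - 5)*(q^2 + 7*q + 12) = (q - 5)*(q + 4)*(q + 3)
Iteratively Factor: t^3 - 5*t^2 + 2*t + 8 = (t + 1)*(t^2 - 6*t + 8) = (t - 2)*(t + 1)*(t - 4)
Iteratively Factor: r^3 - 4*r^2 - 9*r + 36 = (r - 4)*(r^2 - 9) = (r - 4)*(r + 3)*(r - 3)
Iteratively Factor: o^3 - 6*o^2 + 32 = (o - 4)*(o^2 - 2*o - 8) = (o - 4)*(o + 2)*(o - 4)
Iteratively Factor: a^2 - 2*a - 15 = (a - 5)*(a + 3)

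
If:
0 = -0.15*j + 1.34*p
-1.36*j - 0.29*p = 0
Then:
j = 0.00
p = 0.00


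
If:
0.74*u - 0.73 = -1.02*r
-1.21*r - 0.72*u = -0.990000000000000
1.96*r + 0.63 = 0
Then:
No Solution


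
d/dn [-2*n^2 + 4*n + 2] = 4 - 4*n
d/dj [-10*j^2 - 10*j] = -20*j - 10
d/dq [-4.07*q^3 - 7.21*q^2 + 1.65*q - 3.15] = -12.21*q^2 - 14.42*q + 1.65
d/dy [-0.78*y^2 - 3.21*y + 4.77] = -1.56*y - 3.21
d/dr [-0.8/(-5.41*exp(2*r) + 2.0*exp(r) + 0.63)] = (1.6 - 8.656*exp(r))*exp(r)/(-5.41*exp(2*r) + 2.0*exp(r) + 0.63)^2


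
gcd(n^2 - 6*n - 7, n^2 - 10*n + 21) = n - 7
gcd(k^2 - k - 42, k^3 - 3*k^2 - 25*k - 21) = k - 7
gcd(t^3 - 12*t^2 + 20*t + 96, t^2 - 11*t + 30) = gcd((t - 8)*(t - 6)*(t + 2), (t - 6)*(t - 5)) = t - 6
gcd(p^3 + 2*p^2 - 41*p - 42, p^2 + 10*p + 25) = 1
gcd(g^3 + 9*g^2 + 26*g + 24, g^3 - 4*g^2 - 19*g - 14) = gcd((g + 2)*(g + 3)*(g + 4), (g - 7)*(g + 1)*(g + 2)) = g + 2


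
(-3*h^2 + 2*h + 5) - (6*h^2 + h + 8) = -9*h^2 + h - 3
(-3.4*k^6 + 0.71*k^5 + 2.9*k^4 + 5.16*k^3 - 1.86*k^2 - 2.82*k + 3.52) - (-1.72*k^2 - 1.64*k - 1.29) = -3.4*k^6 + 0.71*k^5 + 2.9*k^4 + 5.16*k^3 - 0.14*k^2 - 1.18*k + 4.81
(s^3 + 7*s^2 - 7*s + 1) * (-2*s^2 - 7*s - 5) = -2*s^5 - 21*s^4 - 40*s^3 + 12*s^2 + 28*s - 5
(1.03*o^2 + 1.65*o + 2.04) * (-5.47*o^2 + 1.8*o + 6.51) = -5.6341*o^4 - 7.1715*o^3 - 1.4835*o^2 + 14.4135*o + 13.2804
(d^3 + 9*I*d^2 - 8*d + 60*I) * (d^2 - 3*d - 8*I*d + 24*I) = d^5 - 3*d^4 + I*d^4 + 64*d^3 - 3*I*d^3 - 192*d^2 + 124*I*d^2 + 480*d - 372*I*d - 1440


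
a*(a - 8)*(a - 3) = a^3 - 11*a^2 + 24*a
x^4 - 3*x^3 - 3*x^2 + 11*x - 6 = (x - 3)*(x - 1)^2*(x + 2)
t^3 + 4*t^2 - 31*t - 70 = (t - 5)*(t + 2)*(t + 7)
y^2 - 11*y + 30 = (y - 6)*(y - 5)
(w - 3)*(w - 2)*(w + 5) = w^3 - 19*w + 30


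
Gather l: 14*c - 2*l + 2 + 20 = 14*c - 2*l + 22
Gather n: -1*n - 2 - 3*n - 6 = -4*n - 8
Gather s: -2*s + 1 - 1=-2*s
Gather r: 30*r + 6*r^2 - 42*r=6*r^2 - 12*r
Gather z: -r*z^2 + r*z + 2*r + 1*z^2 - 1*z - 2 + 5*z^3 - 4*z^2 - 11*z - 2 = 2*r + 5*z^3 + z^2*(-r - 3) + z*(r - 12) - 4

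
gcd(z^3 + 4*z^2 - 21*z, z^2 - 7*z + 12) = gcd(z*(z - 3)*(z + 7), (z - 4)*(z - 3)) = z - 3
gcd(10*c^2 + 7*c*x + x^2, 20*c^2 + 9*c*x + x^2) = 5*c + x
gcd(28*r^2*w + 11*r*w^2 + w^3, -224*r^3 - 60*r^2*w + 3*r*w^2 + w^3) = 28*r^2 + 11*r*w + w^2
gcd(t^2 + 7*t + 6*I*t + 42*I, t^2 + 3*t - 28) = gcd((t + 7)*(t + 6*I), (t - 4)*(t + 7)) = t + 7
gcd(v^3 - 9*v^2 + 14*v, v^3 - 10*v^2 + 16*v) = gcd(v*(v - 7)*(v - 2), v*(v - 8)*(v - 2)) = v^2 - 2*v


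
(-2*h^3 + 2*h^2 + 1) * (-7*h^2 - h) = 14*h^5 - 12*h^4 - 2*h^3 - 7*h^2 - h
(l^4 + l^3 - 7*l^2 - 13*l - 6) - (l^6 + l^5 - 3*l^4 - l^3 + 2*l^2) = -l^6 - l^5 + 4*l^4 + 2*l^3 - 9*l^2 - 13*l - 6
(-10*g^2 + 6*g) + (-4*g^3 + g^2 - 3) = -4*g^3 - 9*g^2 + 6*g - 3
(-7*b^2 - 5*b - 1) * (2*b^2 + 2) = -14*b^4 - 10*b^3 - 16*b^2 - 10*b - 2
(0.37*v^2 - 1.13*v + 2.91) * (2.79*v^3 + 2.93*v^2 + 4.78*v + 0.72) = 1.0323*v^5 - 2.0686*v^4 + 6.5766*v^3 + 3.3913*v^2 + 13.0962*v + 2.0952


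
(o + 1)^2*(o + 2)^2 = o^4 + 6*o^3 + 13*o^2 + 12*o + 4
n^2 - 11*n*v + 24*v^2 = (n - 8*v)*(n - 3*v)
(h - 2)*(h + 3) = h^2 + h - 6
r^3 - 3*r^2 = r^2*(r - 3)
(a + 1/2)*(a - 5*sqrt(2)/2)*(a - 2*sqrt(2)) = a^3 - 9*sqrt(2)*a^2/2 + a^2/2 - 9*sqrt(2)*a/4 + 10*a + 5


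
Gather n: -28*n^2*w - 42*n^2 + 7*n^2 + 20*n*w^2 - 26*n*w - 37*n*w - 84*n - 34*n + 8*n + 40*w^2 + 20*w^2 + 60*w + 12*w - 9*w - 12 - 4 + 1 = n^2*(-28*w - 35) + n*(20*w^2 - 63*w - 110) + 60*w^2 + 63*w - 15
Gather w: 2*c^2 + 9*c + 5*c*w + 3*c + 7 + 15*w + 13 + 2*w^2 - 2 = 2*c^2 + 12*c + 2*w^2 + w*(5*c + 15) + 18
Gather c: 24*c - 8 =24*c - 8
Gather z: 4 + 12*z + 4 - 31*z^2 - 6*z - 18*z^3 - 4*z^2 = -18*z^3 - 35*z^2 + 6*z + 8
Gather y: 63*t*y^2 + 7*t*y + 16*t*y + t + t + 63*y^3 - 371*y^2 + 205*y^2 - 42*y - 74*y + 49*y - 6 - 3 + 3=2*t + 63*y^3 + y^2*(63*t - 166) + y*(23*t - 67) - 6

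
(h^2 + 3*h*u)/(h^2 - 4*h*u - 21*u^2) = h/(h - 7*u)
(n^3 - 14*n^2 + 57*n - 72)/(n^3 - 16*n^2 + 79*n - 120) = (n - 3)/(n - 5)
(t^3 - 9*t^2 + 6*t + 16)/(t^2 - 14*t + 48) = (t^2 - t - 2)/(t - 6)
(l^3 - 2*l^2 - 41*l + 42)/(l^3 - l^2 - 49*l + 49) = (l + 6)/(l + 7)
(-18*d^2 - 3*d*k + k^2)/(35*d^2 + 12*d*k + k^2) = (-18*d^2 - 3*d*k + k^2)/(35*d^2 + 12*d*k + k^2)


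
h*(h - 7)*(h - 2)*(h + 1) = h^4 - 8*h^3 + 5*h^2 + 14*h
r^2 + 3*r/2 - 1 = (r - 1/2)*(r + 2)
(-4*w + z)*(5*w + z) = -20*w^2 + w*z + z^2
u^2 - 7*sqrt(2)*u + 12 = (u - 6*sqrt(2))*(u - sqrt(2))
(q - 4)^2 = q^2 - 8*q + 16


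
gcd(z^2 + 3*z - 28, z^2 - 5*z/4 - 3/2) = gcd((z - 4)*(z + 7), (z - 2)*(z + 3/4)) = 1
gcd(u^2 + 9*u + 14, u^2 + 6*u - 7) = u + 7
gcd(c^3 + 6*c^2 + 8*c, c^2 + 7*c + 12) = c + 4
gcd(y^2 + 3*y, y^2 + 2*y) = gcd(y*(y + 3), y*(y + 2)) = y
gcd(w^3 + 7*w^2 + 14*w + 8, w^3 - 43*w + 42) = 1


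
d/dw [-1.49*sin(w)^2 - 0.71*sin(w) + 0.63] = -(2.98*sin(w) + 0.71)*cos(w)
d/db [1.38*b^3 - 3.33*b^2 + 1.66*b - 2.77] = 4.14*b^2 - 6.66*b + 1.66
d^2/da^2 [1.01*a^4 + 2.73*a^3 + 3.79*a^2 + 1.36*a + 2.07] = 12.12*a^2 + 16.38*a + 7.58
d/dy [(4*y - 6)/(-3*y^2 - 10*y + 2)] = 4*(3*y^2 - 9*y - 13)/(9*y^4 + 60*y^3 + 88*y^2 - 40*y + 4)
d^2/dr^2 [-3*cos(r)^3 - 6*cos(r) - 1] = 3*(5 - 9*sin(r)^2)*cos(r)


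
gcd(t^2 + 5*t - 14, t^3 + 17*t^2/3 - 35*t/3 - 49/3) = t + 7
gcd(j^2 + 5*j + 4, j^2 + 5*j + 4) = j^2 + 5*j + 4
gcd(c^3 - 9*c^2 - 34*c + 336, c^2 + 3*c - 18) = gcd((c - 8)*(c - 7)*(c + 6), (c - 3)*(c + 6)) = c + 6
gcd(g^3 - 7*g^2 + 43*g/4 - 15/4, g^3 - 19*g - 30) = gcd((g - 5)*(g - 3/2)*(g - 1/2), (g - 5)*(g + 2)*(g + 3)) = g - 5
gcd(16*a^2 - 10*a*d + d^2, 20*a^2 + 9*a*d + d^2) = 1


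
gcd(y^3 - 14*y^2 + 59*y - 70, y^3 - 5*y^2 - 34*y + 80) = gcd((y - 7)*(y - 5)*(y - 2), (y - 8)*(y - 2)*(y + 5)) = y - 2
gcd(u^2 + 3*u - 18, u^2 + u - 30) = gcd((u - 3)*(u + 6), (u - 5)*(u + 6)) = u + 6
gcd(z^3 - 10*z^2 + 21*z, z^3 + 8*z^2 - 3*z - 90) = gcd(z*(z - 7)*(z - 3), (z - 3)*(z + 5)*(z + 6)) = z - 3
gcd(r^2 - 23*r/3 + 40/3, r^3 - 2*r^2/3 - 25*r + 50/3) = r - 5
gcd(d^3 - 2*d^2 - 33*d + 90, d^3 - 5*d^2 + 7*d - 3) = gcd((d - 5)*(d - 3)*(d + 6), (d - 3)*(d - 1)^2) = d - 3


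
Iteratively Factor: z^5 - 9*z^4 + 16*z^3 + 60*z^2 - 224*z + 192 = (z - 2)*(z^4 - 7*z^3 + 2*z^2 + 64*z - 96) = (z - 2)^2*(z^3 - 5*z^2 - 8*z + 48) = (z - 2)^2*(z + 3)*(z^2 - 8*z + 16) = (z - 4)*(z - 2)^2*(z + 3)*(z - 4)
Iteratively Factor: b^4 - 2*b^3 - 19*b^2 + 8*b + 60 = (b + 2)*(b^3 - 4*b^2 - 11*b + 30) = (b - 2)*(b + 2)*(b^2 - 2*b - 15) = (b - 2)*(b + 2)*(b + 3)*(b - 5)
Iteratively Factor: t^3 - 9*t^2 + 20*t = (t)*(t^2 - 9*t + 20) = t*(t - 4)*(t - 5)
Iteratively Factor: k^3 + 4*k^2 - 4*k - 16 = (k + 4)*(k^2 - 4) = (k - 2)*(k + 4)*(k + 2)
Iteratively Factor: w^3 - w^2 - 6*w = (w)*(w^2 - w - 6) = w*(w - 3)*(w + 2)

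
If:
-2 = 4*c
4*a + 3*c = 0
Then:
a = 3/8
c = -1/2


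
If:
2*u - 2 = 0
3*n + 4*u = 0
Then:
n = -4/3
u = 1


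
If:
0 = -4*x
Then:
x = 0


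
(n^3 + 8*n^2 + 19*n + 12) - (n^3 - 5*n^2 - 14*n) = 13*n^2 + 33*n + 12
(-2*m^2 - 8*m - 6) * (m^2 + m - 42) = -2*m^4 - 10*m^3 + 70*m^2 + 330*m + 252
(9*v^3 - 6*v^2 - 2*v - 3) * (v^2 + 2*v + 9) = 9*v^5 + 12*v^4 + 67*v^3 - 61*v^2 - 24*v - 27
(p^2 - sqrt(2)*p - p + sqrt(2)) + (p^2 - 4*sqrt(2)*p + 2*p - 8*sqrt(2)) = 2*p^2 - 5*sqrt(2)*p + p - 7*sqrt(2)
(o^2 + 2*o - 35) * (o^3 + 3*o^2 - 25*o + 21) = o^5 + 5*o^4 - 54*o^3 - 134*o^2 + 917*o - 735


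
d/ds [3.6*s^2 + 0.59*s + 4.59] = 7.2*s + 0.59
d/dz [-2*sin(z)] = -2*cos(z)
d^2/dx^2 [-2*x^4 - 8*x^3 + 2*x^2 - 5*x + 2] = -24*x^2 - 48*x + 4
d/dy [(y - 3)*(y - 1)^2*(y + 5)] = 4*y^3 - 36*y + 32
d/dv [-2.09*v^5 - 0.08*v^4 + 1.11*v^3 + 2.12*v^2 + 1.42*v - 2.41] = -10.45*v^4 - 0.32*v^3 + 3.33*v^2 + 4.24*v + 1.42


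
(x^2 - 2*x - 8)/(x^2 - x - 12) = (x + 2)/(x + 3)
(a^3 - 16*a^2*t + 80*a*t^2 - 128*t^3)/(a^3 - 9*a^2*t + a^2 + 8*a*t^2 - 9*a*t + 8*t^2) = (-a^2 + 8*a*t - 16*t^2)/(-a^2 + a*t - a + t)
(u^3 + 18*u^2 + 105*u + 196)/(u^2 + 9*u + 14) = (u^2 + 11*u + 28)/(u + 2)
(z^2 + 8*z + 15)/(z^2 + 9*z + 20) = (z + 3)/(z + 4)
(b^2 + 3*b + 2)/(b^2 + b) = (b + 2)/b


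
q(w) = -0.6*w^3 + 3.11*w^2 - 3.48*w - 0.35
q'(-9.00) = -205.26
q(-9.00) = 720.28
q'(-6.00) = -105.60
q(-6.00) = 262.09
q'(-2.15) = -25.17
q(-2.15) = 27.47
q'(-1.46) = -16.40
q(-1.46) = 13.23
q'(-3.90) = -55.12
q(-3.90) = 96.12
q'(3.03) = -1.16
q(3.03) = 0.97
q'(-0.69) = -8.63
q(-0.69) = 3.73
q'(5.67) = -26.08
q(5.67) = -29.47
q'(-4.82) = -75.28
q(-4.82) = 155.86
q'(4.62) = -13.16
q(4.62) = -9.21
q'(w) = -1.8*w^2 + 6.22*w - 3.48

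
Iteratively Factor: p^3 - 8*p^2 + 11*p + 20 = (p - 5)*(p^2 - 3*p - 4) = (p - 5)*(p + 1)*(p - 4)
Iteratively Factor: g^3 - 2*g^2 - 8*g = (g + 2)*(g^2 - 4*g) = (g - 4)*(g + 2)*(g)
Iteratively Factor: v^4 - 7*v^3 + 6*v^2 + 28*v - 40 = (v - 5)*(v^3 - 2*v^2 - 4*v + 8) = (v - 5)*(v - 2)*(v^2 - 4) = (v - 5)*(v - 2)*(v + 2)*(v - 2)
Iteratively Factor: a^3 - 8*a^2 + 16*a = (a - 4)*(a^2 - 4*a) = (a - 4)^2*(a)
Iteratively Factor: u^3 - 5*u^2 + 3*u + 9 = (u - 3)*(u^2 - 2*u - 3) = (u - 3)^2*(u + 1)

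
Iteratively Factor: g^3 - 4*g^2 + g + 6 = (g + 1)*(g^2 - 5*g + 6) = (g - 2)*(g + 1)*(g - 3)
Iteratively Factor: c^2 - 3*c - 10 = (c - 5)*(c + 2)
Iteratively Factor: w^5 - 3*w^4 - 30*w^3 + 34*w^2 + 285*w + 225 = (w + 1)*(w^4 - 4*w^3 - 26*w^2 + 60*w + 225) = (w + 1)*(w + 3)*(w^3 - 7*w^2 - 5*w + 75) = (w - 5)*(w + 1)*(w + 3)*(w^2 - 2*w - 15) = (w - 5)^2*(w + 1)*(w + 3)*(w + 3)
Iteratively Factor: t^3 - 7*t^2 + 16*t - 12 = (t - 2)*(t^2 - 5*t + 6) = (t - 3)*(t - 2)*(t - 2)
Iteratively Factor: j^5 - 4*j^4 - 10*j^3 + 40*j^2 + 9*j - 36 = (j - 3)*(j^4 - j^3 - 13*j^2 + j + 12) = (j - 3)*(j + 1)*(j^3 - 2*j^2 - 11*j + 12) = (j - 3)*(j + 1)*(j + 3)*(j^2 - 5*j + 4) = (j - 4)*(j - 3)*(j + 1)*(j + 3)*(j - 1)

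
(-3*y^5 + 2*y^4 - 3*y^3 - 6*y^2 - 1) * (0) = 0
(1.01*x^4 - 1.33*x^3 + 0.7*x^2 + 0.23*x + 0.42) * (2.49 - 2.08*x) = -2.1008*x^5 + 5.2813*x^4 - 4.7677*x^3 + 1.2646*x^2 - 0.3009*x + 1.0458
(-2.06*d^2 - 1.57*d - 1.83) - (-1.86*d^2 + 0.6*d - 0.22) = -0.2*d^2 - 2.17*d - 1.61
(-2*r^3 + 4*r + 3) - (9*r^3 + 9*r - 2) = -11*r^3 - 5*r + 5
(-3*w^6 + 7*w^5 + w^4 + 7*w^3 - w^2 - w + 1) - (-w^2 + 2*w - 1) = -3*w^6 + 7*w^5 + w^4 + 7*w^3 - 3*w + 2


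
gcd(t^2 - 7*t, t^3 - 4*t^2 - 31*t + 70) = t - 7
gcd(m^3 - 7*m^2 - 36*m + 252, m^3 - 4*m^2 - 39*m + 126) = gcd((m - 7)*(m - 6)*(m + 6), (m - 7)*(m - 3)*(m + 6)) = m^2 - m - 42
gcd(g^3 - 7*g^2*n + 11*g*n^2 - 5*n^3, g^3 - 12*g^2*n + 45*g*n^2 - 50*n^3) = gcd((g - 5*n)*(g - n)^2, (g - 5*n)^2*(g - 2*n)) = g - 5*n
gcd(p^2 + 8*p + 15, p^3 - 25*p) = p + 5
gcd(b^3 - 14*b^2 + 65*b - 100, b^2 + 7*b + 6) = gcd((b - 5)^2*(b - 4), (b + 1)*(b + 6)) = 1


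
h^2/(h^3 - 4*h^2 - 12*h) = h/(h^2 - 4*h - 12)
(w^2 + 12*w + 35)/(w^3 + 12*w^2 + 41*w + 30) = (w + 7)/(w^2 + 7*w + 6)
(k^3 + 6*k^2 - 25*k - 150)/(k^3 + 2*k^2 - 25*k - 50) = (k + 6)/(k + 2)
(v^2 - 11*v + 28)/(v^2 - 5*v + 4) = (v - 7)/(v - 1)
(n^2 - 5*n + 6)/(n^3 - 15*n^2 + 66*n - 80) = (n - 3)/(n^2 - 13*n + 40)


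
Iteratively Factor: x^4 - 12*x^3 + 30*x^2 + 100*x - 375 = (x - 5)*(x^3 - 7*x^2 - 5*x + 75) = (x - 5)^2*(x^2 - 2*x - 15) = (x - 5)^3*(x + 3)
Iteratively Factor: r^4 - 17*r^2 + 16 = (r + 1)*(r^3 - r^2 - 16*r + 16) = (r + 1)*(r + 4)*(r^2 - 5*r + 4) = (r - 1)*(r + 1)*(r + 4)*(r - 4)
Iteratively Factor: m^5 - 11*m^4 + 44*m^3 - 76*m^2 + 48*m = (m - 4)*(m^4 - 7*m^3 + 16*m^2 - 12*m) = (m - 4)*(m - 2)*(m^3 - 5*m^2 + 6*m) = (m - 4)*(m - 3)*(m - 2)*(m^2 - 2*m) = m*(m - 4)*(m - 3)*(m - 2)*(m - 2)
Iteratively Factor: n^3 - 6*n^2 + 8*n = (n - 2)*(n^2 - 4*n) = n*(n - 2)*(n - 4)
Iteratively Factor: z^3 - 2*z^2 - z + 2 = (z - 2)*(z^2 - 1) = (z - 2)*(z - 1)*(z + 1)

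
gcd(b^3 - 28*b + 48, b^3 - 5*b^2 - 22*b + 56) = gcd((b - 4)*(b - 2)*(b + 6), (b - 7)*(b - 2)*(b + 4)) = b - 2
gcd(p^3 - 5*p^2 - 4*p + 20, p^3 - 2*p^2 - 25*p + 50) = p^2 - 7*p + 10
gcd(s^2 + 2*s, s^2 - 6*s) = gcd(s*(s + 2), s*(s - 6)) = s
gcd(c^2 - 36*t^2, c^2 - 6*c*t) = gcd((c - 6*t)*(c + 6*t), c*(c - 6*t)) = -c + 6*t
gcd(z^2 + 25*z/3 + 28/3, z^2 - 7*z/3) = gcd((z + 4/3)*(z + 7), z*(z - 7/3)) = 1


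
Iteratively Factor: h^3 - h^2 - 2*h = (h - 2)*(h^2 + h) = (h - 2)*(h + 1)*(h)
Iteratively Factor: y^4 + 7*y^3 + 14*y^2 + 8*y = (y)*(y^3 + 7*y^2 + 14*y + 8) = y*(y + 4)*(y^2 + 3*y + 2) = y*(y + 1)*(y + 4)*(y + 2)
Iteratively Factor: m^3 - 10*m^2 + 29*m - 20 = (m - 4)*(m^2 - 6*m + 5) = (m - 5)*(m - 4)*(m - 1)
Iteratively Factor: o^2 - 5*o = (o - 5)*(o)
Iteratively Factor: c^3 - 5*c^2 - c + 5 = (c - 5)*(c^2 - 1) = (c - 5)*(c - 1)*(c + 1)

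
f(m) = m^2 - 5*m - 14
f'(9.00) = 13.00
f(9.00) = 22.00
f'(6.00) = 7.00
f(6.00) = -8.00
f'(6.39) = 7.78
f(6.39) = -5.12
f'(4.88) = 4.76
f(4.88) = -14.59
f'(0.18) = -4.64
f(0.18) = -14.87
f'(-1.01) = -7.02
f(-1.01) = -7.93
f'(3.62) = 2.24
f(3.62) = -19.00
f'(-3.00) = -11.00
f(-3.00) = 10.00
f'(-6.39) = -17.78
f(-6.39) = 58.78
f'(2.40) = -0.20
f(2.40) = -20.24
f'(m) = 2*m - 5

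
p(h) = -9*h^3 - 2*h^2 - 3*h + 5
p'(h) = -27*h^2 - 4*h - 3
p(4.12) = -670.72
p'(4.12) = -477.79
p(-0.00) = 5.00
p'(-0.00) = -3.00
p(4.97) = -1164.18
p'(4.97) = -689.80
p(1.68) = -48.36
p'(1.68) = -85.92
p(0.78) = -2.83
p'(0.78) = -22.55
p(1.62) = -43.37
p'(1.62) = -80.34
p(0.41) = 2.81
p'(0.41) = -9.18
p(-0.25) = 5.77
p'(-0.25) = -3.69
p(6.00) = -2029.00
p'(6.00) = -999.00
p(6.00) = -2029.00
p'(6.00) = -999.00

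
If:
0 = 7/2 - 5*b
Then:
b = 7/10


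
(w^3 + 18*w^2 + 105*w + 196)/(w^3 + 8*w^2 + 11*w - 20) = (w^2 + 14*w + 49)/(w^2 + 4*w - 5)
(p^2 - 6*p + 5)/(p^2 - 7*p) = (p^2 - 6*p + 5)/(p*(p - 7))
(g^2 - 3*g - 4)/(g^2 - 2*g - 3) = (g - 4)/(g - 3)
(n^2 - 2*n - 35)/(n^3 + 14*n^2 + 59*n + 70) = (n - 7)/(n^2 + 9*n + 14)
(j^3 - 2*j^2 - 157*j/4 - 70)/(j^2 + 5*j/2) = j - 9/2 - 28/j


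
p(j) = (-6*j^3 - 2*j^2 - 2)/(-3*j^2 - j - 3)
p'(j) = (6*j + 1)*(-6*j^3 - 2*j^2 - 2)/(-3*j^2 - j - 3)^2 + (-18*j^2 - 4*j)/(-3*j^2 - j - 3)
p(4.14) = 7.89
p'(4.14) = 2.07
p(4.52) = 8.67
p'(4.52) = 2.06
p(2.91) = 5.33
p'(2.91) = 2.10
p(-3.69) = -6.78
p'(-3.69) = 2.17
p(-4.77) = -9.08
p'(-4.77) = 2.10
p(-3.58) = -6.54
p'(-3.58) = 2.18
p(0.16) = 0.64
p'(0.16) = -0.05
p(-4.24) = -7.96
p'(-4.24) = 2.13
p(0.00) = 0.67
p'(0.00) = -0.22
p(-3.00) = -5.26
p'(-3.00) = 2.24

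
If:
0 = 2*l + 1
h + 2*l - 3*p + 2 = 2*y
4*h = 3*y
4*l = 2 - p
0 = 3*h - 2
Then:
No Solution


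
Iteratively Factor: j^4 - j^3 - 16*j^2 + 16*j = (j + 4)*(j^3 - 5*j^2 + 4*j) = (j - 1)*(j + 4)*(j^2 - 4*j) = (j - 4)*(j - 1)*(j + 4)*(j)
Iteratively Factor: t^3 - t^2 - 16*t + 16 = (t + 4)*(t^2 - 5*t + 4) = (t - 1)*(t + 4)*(t - 4)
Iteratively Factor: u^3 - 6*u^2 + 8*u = (u - 2)*(u^2 - 4*u) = u*(u - 2)*(u - 4)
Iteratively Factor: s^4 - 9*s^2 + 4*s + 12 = (s - 2)*(s^3 + 2*s^2 - 5*s - 6) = (s - 2)^2*(s^2 + 4*s + 3) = (s - 2)^2*(s + 3)*(s + 1)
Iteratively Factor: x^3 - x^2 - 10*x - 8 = (x + 2)*(x^2 - 3*x - 4) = (x - 4)*(x + 2)*(x + 1)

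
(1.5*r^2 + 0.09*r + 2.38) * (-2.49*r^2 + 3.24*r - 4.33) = -3.735*r^4 + 4.6359*r^3 - 12.1296*r^2 + 7.3215*r - 10.3054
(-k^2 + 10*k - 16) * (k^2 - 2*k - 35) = -k^4 + 12*k^3 - k^2 - 318*k + 560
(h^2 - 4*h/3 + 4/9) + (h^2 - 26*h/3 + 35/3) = 2*h^2 - 10*h + 109/9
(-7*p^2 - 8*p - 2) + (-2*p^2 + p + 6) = -9*p^2 - 7*p + 4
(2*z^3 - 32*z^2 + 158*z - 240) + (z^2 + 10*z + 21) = 2*z^3 - 31*z^2 + 168*z - 219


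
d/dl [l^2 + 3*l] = 2*l + 3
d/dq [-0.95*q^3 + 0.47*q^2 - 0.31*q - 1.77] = -2.85*q^2 + 0.94*q - 0.31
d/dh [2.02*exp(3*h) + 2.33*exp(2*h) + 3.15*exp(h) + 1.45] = (6.06*exp(2*h) + 4.66*exp(h) + 3.15)*exp(h)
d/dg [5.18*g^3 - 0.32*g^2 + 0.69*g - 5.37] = 15.54*g^2 - 0.64*g + 0.69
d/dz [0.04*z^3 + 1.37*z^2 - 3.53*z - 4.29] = 0.12*z^2 + 2.74*z - 3.53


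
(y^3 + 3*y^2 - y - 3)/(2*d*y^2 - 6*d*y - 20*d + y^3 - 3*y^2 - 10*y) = (-y^3 - 3*y^2 + y + 3)/(-2*d*y^2 + 6*d*y + 20*d - y^3 + 3*y^2 + 10*y)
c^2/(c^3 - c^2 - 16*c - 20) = c^2/(c^3 - c^2 - 16*c - 20)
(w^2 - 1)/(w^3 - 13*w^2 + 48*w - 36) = (w + 1)/(w^2 - 12*w + 36)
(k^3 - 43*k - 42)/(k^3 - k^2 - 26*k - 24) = (k^2 - k - 42)/(k^2 - 2*k - 24)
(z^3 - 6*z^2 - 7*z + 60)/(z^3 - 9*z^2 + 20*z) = (z + 3)/z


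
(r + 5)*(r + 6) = r^2 + 11*r + 30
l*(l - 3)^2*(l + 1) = l^4 - 5*l^3 + 3*l^2 + 9*l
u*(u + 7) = u^2 + 7*u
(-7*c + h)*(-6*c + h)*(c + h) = 42*c^3 + 29*c^2*h - 12*c*h^2 + h^3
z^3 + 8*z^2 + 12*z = z*(z + 2)*(z + 6)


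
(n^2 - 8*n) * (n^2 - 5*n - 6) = n^4 - 13*n^3 + 34*n^2 + 48*n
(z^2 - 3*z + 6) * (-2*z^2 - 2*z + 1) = -2*z^4 + 4*z^3 - 5*z^2 - 15*z + 6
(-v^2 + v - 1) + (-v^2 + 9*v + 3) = -2*v^2 + 10*v + 2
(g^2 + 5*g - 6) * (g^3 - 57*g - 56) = g^5 + 5*g^4 - 63*g^3 - 341*g^2 + 62*g + 336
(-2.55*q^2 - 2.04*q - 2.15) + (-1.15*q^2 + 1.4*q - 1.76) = -3.7*q^2 - 0.64*q - 3.91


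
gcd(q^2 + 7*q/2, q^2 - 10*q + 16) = 1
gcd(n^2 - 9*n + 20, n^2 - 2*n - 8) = n - 4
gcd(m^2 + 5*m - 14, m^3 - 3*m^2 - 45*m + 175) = m + 7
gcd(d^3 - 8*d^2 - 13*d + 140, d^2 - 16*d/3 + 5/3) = d - 5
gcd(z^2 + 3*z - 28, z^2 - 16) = z - 4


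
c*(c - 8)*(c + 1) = c^3 - 7*c^2 - 8*c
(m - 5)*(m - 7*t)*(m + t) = m^3 - 6*m^2*t - 5*m^2 - 7*m*t^2 + 30*m*t + 35*t^2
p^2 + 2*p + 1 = (p + 1)^2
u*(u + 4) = u^2 + 4*u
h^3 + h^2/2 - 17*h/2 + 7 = (h - 2)*(h - 1)*(h + 7/2)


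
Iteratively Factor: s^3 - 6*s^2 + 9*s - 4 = (s - 1)*(s^2 - 5*s + 4) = (s - 1)^2*(s - 4)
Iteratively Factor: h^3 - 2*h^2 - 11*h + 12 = (h - 4)*(h^2 + 2*h - 3) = (h - 4)*(h + 3)*(h - 1)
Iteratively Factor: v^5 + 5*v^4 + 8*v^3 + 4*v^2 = (v + 2)*(v^4 + 3*v^3 + 2*v^2) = v*(v + 2)*(v^3 + 3*v^2 + 2*v) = v^2*(v + 2)*(v^2 + 3*v + 2) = v^2*(v + 1)*(v + 2)*(v + 2)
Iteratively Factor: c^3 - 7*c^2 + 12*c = (c)*(c^2 - 7*c + 12) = c*(c - 4)*(c - 3)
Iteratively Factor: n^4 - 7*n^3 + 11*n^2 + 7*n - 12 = (n - 4)*(n^3 - 3*n^2 - n + 3) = (n - 4)*(n - 3)*(n^2 - 1) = (n - 4)*(n - 3)*(n - 1)*(n + 1)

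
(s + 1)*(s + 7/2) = s^2 + 9*s/2 + 7/2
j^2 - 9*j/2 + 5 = (j - 5/2)*(j - 2)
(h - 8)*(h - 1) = h^2 - 9*h + 8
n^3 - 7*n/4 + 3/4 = (n - 1)*(n - 1/2)*(n + 3/2)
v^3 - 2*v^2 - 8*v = v*(v - 4)*(v + 2)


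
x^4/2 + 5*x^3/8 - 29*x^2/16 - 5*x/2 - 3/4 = (x/2 + 1)*(x - 2)*(x + 1/2)*(x + 3/4)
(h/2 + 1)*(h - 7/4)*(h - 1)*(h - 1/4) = h^4/2 - h^3/2 - 57*h^2/32 + 71*h/32 - 7/16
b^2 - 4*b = b*(b - 4)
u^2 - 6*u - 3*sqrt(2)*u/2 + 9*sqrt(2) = (u - 6)*(u - 3*sqrt(2)/2)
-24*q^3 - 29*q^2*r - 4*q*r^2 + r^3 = (-8*q + r)*(q + r)*(3*q + r)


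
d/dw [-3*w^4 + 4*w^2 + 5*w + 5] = -12*w^3 + 8*w + 5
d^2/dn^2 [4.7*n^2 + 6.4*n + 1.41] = 9.40000000000000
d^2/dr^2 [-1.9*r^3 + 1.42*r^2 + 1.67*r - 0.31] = 2.84 - 11.4*r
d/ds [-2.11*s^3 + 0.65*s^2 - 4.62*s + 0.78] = -6.33*s^2 + 1.3*s - 4.62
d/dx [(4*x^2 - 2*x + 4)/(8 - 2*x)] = 2*(-x^2 + 8*x - 1)/(x^2 - 8*x + 16)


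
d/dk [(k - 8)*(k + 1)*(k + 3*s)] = 3*k^2 + 6*k*s - 14*k - 21*s - 8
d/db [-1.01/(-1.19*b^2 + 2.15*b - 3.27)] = (2.1715 - 2.4038*b)/(1.19*b^2 - 2.15*b + 3.27)^2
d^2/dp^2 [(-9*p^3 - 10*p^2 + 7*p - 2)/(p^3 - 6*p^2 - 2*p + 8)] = 2*(-64*p^6 - 33*p^5 + 234*p^4 + 574*p^3 - 1548*p^2 - 744*p - 632)/(p^9 - 18*p^8 + 102*p^7 - 120*p^6 - 492*p^5 + 696*p^4 + 760*p^3 - 1056*p^2 - 384*p + 512)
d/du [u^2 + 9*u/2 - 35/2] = 2*u + 9/2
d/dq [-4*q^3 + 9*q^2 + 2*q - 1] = -12*q^2 + 18*q + 2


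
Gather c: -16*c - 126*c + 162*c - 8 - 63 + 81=20*c + 10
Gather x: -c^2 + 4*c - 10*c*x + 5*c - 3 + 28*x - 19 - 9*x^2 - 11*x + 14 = -c^2 + 9*c - 9*x^2 + x*(17 - 10*c) - 8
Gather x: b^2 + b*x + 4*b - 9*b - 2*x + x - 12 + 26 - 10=b^2 - 5*b + x*(b - 1) + 4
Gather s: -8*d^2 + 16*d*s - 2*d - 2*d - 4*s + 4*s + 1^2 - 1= -8*d^2 + 16*d*s - 4*d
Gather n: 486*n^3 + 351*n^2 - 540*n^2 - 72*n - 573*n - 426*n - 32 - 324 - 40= 486*n^3 - 189*n^2 - 1071*n - 396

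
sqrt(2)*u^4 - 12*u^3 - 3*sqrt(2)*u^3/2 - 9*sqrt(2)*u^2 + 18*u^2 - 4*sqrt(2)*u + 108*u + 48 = (u - 4)*(u + 2)*(u - 6*sqrt(2))*(sqrt(2)*u + sqrt(2)/2)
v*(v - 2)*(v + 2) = v^3 - 4*v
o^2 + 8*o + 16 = (o + 4)^2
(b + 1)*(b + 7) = b^2 + 8*b + 7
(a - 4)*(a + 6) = a^2 + 2*a - 24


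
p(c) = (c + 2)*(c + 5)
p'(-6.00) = -5.00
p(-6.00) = 4.00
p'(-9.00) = -11.00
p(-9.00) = 28.00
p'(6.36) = 19.72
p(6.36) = 94.97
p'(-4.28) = -1.56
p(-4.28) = -1.64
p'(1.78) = 10.56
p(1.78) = 25.63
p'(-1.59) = 3.82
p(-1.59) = 1.40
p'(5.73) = 18.46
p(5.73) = 82.94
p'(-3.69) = -0.38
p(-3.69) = -2.21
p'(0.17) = 7.34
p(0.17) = 11.22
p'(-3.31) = 0.38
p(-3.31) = -2.21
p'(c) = 2*c + 7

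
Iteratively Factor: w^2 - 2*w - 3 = (w + 1)*(w - 3)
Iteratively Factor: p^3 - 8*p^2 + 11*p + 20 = (p + 1)*(p^2 - 9*p + 20) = (p - 4)*(p + 1)*(p - 5)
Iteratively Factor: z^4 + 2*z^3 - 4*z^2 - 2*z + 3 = (z - 1)*(z^3 + 3*z^2 - z - 3) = (z - 1)^2*(z^2 + 4*z + 3) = (z - 1)^2*(z + 3)*(z + 1)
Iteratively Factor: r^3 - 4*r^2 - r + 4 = (r - 1)*(r^2 - 3*r - 4) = (r - 1)*(r + 1)*(r - 4)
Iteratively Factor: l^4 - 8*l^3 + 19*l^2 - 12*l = (l - 4)*(l^3 - 4*l^2 + 3*l) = (l - 4)*(l - 3)*(l^2 - l) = l*(l - 4)*(l - 3)*(l - 1)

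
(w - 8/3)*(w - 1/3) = w^2 - 3*w + 8/9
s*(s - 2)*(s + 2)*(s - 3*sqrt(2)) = s^4 - 3*sqrt(2)*s^3 - 4*s^2 + 12*sqrt(2)*s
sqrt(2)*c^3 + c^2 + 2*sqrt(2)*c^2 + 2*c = c*(c + 2)*(sqrt(2)*c + 1)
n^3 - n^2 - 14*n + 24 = (n - 3)*(n - 2)*(n + 4)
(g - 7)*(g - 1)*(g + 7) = g^3 - g^2 - 49*g + 49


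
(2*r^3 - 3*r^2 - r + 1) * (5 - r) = -2*r^4 + 13*r^3 - 14*r^2 - 6*r + 5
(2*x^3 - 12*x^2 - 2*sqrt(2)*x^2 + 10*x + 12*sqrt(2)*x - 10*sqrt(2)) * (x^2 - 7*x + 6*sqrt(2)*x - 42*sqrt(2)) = 2*x^5 - 26*x^4 + 10*sqrt(2)*x^4 - 130*sqrt(2)*x^3 + 70*x^3 + 242*x^2 + 470*sqrt(2)*x^2 - 1128*x - 350*sqrt(2)*x + 840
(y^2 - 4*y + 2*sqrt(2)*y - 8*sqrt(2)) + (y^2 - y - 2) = 2*y^2 - 5*y + 2*sqrt(2)*y - 8*sqrt(2) - 2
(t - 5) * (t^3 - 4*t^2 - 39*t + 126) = t^4 - 9*t^3 - 19*t^2 + 321*t - 630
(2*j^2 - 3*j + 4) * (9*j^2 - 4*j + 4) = 18*j^4 - 35*j^3 + 56*j^2 - 28*j + 16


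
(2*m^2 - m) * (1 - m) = -2*m^3 + 3*m^2 - m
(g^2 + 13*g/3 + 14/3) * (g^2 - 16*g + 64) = g^4 - 35*g^3/3 - 2*g^2/3 + 608*g/3 + 896/3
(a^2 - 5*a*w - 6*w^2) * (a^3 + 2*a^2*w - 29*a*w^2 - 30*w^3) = a^5 - 3*a^4*w - 45*a^3*w^2 + 103*a^2*w^3 + 324*a*w^4 + 180*w^5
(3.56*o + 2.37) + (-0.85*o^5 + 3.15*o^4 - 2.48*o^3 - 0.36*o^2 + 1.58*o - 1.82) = -0.85*o^5 + 3.15*o^4 - 2.48*o^3 - 0.36*o^2 + 5.14*o + 0.55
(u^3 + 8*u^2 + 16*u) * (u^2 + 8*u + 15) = u^5 + 16*u^4 + 95*u^3 + 248*u^2 + 240*u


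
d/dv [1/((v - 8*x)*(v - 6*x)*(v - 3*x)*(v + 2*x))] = (-4*v^3 + 45*v^2*x - 112*v*x^2 - 36*x^3)/(v^8 - 30*v^7*x + 337*v^6*x^2 - 1608*v^5*x^3 + 1480*v^4*x^4 + 12672*v^3*x^5 - 30960*v^2*x^6 - 20736*v*x^7 + 82944*x^8)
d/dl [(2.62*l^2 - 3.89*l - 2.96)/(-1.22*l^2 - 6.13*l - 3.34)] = (-20.8064*l^2 - 24.724*l - 5.1522)/(1.4884*l^4 + 14.9572*l^3 + 45.7265*l^2 + 40.9484*l + 11.1556)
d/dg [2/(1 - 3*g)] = 6/(3*g - 1)^2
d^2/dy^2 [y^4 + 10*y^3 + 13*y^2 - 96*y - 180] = 12*y^2 + 60*y + 26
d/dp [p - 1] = 1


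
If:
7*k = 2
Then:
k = 2/7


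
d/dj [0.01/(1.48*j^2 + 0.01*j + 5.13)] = (-0.0296*j - 0.0001)/(1.48*j^2 + 0.01*j + 5.13)^2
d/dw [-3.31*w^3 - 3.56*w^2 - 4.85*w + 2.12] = -9.93*w^2 - 7.12*w - 4.85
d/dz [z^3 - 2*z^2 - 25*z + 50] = 3*z^2 - 4*z - 25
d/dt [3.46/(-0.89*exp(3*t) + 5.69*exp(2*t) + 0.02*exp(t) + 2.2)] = (9.2382*exp(2*t) - 39.3748*exp(t) - 0.0692)*exp(t)/(-0.89*exp(3*t) + 5.69*exp(2*t) + 0.02*exp(t) + 2.2)^2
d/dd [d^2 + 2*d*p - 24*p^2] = 2*d + 2*p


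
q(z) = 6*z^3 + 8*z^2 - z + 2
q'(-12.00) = 2399.00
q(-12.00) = -9202.00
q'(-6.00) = 551.00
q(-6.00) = -1000.00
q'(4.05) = 359.04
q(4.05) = 527.75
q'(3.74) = 310.62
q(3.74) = 424.04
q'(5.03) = 534.90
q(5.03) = 962.96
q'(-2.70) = 87.02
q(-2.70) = -55.08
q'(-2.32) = 58.76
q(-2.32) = -27.54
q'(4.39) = 416.14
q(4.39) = 659.41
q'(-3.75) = 192.12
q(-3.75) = -198.16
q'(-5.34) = 426.84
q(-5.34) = -678.18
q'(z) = 18*z^2 + 16*z - 1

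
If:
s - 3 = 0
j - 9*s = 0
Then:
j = 27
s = 3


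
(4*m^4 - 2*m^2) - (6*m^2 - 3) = 4*m^4 - 8*m^2 + 3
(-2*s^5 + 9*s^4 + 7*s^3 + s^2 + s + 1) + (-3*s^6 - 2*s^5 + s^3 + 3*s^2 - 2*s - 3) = -3*s^6 - 4*s^5 + 9*s^4 + 8*s^3 + 4*s^2 - s - 2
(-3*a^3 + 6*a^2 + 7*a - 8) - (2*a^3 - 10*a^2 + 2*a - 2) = -5*a^3 + 16*a^2 + 5*a - 6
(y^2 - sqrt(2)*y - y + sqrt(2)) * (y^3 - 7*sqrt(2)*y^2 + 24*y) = y^5 - 8*sqrt(2)*y^4 - y^4 + 8*sqrt(2)*y^3 + 38*y^3 - 38*y^2 - 24*sqrt(2)*y^2 + 24*sqrt(2)*y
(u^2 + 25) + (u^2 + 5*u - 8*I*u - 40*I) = 2*u^2 + 5*u - 8*I*u + 25 - 40*I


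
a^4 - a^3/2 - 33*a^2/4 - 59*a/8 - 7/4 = (a - 7/2)*(a + 1/2)^2*(a + 2)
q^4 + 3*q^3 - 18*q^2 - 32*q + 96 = (q - 3)*(q - 2)*(q + 4)^2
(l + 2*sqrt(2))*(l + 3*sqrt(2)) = l^2 + 5*sqrt(2)*l + 12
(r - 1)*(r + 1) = r^2 - 1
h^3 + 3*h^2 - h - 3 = (h - 1)*(h + 1)*(h + 3)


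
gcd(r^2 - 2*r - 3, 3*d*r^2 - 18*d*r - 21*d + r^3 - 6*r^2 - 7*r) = r + 1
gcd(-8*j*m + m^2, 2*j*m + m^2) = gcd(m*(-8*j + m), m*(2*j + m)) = m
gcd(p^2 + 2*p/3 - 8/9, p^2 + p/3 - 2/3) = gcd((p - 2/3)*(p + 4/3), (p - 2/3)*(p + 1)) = p - 2/3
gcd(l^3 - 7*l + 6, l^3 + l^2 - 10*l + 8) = l^2 - 3*l + 2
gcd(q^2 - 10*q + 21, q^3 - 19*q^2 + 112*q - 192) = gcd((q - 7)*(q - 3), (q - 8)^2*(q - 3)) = q - 3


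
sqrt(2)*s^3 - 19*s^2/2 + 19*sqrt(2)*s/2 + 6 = (s - 3*sqrt(2))*(s - 2*sqrt(2))*(sqrt(2)*s + 1/2)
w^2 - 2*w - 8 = (w - 4)*(w + 2)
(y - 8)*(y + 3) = y^2 - 5*y - 24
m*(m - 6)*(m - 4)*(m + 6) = m^4 - 4*m^3 - 36*m^2 + 144*m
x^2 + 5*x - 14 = (x - 2)*(x + 7)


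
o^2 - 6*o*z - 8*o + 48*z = (o - 8)*(o - 6*z)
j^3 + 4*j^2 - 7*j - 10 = (j - 2)*(j + 1)*(j + 5)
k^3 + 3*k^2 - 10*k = k*(k - 2)*(k + 5)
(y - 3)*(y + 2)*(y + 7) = y^3 + 6*y^2 - 13*y - 42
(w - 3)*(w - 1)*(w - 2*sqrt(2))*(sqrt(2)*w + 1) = sqrt(2)*w^4 - 4*sqrt(2)*w^3 - 3*w^3 + sqrt(2)*w^2 + 12*w^2 - 9*w + 8*sqrt(2)*w - 6*sqrt(2)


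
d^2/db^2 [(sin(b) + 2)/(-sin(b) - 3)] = (3*sin(b) + cos(b)^2 + 1)/(sin(b) + 3)^3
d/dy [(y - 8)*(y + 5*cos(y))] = y + (8 - y)*(5*sin(y) - 1) + 5*cos(y)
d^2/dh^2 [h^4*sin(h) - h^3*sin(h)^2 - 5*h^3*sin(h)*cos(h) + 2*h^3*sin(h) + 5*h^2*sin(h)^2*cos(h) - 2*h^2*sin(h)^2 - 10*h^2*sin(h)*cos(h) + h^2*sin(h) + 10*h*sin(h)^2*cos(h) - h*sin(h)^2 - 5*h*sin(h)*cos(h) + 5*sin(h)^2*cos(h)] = -h^4*sin(h) - 2*h^3*sin(h) + 10*h^3*sin(2*h) + 8*h^3*cos(h) - 2*h^3*cos(2*h) + 11*h^2*sin(h) + 14*h^2*sin(2*h) + 43*h^2*cos(h)/4 - 34*h^2*cos(2*h) + 45*h^2*cos(3*h)/4 + 7*h*sin(h) - 13*h*sin(2*h) + 15*h*sin(3*h) + 3*h*cos(h)/2 - 39*h*cos(2*h) + 45*h*cos(3*h)/2 - 3*h - 3*sin(h) - 12*sin(2*h) + 15*sin(3*h) + 5*cos(h)/4 - 8*cos(2*h) + 35*cos(3*h)/4 - 2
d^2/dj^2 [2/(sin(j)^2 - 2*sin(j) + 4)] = 4*(-2*sin(j)^3 + 3*sin(j)^2 + 9*sin(j) - 10)*sin(j)/(sin(j)^2 - 2*sin(j) + 4)^3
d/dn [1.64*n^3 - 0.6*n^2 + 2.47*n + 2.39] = 4.92*n^2 - 1.2*n + 2.47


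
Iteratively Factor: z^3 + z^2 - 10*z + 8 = (z - 2)*(z^2 + 3*z - 4) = (z - 2)*(z - 1)*(z + 4)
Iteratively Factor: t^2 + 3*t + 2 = (t + 2)*(t + 1)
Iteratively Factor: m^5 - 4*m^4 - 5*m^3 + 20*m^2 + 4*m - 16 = (m + 2)*(m^4 - 6*m^3 + 7*m^2 + 6*m - 8) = (m - 1)*(m + 2)*(m^3 - 5*m^2 + 2*m + 8) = (m - 4)*(m - 1)*(m + 2)*(m^2 - m - 2) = (m - 4)*(m - 1)*(m + 1)*(m + 2)*(m - 2)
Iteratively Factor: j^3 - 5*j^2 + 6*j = (j - 3)*(j^2 - 2*j) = j*(j - 3)*(j - 2)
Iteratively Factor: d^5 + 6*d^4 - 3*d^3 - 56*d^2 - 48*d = (d)*(d^4 + 6*d^3 - 3*d^2 - 56*d - 48) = d*(d + 4)*(d^3 + 2*d^2 - 11*d - 12) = d*(d - 3)*(d + 4)*(d^2 + 5*d + 4) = d*(d - 3)*(d + 4)^2*(d + 1)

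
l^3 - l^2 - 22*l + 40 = (l - 4)*(l - 2)*(l + 5)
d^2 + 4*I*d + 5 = (d - I)*(d + 5*I)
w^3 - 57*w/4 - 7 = (w - 4)*(w + 1/2)*(w + 7/2)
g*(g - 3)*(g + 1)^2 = g^4 - g^3 - 5*g^2 - 3*g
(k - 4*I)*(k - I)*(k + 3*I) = k^3 - 2*I*k^2 + 11*k - 12*I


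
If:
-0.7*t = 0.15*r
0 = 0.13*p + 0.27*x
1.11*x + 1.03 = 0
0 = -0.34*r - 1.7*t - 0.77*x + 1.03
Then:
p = 1.93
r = -71.83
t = 15.39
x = -0.93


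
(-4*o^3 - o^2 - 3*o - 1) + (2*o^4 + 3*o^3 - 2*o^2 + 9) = 2*o^4 - o^3 - 3*o^2 - 3*o + 8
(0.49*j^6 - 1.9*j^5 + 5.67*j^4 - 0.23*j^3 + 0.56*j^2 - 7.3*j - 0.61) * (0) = 0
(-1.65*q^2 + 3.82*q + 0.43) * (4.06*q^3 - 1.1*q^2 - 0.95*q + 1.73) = -6.699*q^5 + 17.3242*q^4 - 0.8887*q^3 - 6.9565*q^2 + 6.2001*q + 0.7439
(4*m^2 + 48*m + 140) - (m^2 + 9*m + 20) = 3*m^2 + 39*m + 120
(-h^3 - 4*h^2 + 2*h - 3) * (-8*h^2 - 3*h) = 8*h^5 + 35*h^4 - 4*h^3 + 18*h^2 + 9*h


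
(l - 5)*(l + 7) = l^2 + 2*l - 35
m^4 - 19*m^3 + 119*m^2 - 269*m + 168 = (m - 8)*(m - 7)*(m - 3)*(m - 1)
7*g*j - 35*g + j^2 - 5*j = (7*g + j)*(j - 5)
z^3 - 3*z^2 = z^2*(z - 3)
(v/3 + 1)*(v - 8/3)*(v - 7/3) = v^3/3 - 2*v^2/3 - 79*v/27 + 56/9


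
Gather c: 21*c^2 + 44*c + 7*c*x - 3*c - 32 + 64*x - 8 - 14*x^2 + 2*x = 21*c^2 + c*(7*x + 41) - 14*x^2 + 66*x - 40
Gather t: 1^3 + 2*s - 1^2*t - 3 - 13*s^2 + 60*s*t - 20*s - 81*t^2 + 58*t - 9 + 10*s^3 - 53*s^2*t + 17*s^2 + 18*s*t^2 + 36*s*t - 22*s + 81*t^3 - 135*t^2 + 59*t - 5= 10*s^3 + 4*s^2 - 40*s + 81*t^3 + t^2*(18*s - 216) + t*(-53*s^2 + 96*s + 116) - 16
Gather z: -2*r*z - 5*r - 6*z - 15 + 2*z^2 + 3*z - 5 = -5*r + 2*z^2 + z*(-2*r - 3) - 20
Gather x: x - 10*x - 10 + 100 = 90 - 9*x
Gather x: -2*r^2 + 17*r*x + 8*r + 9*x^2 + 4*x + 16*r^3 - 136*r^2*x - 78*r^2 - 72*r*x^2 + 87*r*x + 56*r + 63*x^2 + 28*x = 16*r^3 - 80*r^2 + 64*r + x^2*(72 - 72*r) + x*(-136*r^2 + 104*r + 32)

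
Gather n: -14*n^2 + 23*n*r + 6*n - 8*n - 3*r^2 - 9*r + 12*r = -14*n^2 + n*(23*r - 2) - 3*r^2 + 3*r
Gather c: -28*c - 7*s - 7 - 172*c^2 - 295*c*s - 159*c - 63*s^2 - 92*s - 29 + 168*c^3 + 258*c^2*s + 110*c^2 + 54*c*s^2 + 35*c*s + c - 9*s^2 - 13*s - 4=168*c^3 + c^2*(258*s - 62) + c*(54*s^2 - 260*s - 186) - 72*s^2 - 112*s - 40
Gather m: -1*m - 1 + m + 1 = 0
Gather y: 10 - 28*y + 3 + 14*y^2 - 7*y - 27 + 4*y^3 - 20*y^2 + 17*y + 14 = 4*y^3 - 6*y^2 - 18*y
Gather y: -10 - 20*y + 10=-20*y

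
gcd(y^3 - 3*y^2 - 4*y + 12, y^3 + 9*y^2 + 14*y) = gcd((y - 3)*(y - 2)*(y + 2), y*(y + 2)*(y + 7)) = y + 2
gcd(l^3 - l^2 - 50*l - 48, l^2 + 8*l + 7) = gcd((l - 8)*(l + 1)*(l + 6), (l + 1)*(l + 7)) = l + 1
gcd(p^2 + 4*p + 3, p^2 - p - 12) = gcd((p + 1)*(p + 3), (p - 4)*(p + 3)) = p + 3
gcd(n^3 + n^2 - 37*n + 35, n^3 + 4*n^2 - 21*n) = n + 7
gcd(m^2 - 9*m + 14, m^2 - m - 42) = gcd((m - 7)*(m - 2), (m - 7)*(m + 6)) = m - 7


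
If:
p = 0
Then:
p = 0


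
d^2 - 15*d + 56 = (d - 8)*(d - 7)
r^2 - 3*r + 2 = (r - 2)*(r - 1)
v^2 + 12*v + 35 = (v + 5)*(v + 7)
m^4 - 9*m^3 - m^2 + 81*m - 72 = (m - 8)*(m - 3)*(m - 1)*(m + 3)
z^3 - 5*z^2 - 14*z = z*(z - 7)*(z + 2)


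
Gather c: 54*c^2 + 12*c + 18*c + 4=54*c^2 + 30*c + 4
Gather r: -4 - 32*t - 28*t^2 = -28*t^2 - 32*t - 4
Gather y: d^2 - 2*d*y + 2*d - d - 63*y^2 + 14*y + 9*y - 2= d^2 + d - 63*y^2 + y*(23 - 2*d) - 2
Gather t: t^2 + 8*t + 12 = t^2 + 8*t + 12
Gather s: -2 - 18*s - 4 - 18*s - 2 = -36*s - 8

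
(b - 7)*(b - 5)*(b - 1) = b^3 - 13*b^2 + 47*b - 35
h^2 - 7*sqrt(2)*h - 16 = (h - 8*sqrt(2))*(h + sqrt(2))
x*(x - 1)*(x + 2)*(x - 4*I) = x^4 + x^3 - 4*I*x^3 - 2*x^2 - 4*I*x^2 + 8*I*x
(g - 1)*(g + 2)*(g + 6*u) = g^3 + 6*g^2*u + g^2 + 6*g*u - 2*g - 12*u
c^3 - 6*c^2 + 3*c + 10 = (c - 5)*(c - 2)*(c + 1)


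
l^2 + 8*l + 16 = (l + 4)^2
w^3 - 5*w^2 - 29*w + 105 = (w - 7)*(w - 3)*(w + 5)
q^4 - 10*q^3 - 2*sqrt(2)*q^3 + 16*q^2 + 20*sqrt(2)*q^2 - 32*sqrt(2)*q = q*(q - 8)*(q - 2)*(q - 2*sqrt(2))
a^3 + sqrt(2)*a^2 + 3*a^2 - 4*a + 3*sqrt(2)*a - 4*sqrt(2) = (a - 1)*(a + 4)*(a + sqrt(2))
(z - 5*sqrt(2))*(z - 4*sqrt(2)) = z^2 - 9*sqrt(2)*z + 40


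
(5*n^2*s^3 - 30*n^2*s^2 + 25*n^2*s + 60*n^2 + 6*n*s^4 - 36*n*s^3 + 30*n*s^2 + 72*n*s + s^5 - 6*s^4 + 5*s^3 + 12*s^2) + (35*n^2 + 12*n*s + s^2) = 5*n^2*s^3 - 30*n^2*s^2 + 25*n^2*s + 95*n^2 + 6*n*s^4 - 36*n*s^3 + 30*n*s^2 + 84*n*s + s^5 - 6*s^4 + 5*s^3 + 13*s^2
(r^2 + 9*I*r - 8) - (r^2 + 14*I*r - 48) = -5*I*r + 40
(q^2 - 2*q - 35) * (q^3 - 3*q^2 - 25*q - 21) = q^5 - 5*q^4 - 54*q^3 + 134*q^2 + 917*q + 735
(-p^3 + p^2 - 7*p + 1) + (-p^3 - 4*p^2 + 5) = -2*p^3 - 3*p^2 - 7*p + 6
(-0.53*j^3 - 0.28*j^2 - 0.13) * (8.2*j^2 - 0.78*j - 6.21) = -4.346*j^5 - 1.8826*j^4 + 3.5097*j^3 + 0.6728*j^2 + 0.1014*j + 0.8073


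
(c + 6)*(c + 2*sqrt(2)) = c^2 + 2*sqrt(2)*c + 6*c + 12*sqrt(2)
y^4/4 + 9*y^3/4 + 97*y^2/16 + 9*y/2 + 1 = (y/4 + 1)*(y + 1/2)^2*(y + 4)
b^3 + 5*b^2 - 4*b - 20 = (b - 2)*(b + 2)*(b + 5)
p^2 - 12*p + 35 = (p - 7)*(p - 5)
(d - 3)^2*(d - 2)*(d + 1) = d^4 - 7*d^3 + 13*d^2 + 3*d - 18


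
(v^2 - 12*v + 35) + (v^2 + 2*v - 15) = 2*v^2 - 10*v + 20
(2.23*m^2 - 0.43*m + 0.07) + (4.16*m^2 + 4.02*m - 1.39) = 6.39*m^2 + 3.59*m - 1.32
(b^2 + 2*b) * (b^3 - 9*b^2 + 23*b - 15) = b^5 - 7*b^4 + 5*b^3 + 31*b^2 - 30*b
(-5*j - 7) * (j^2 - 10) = -5*j^3 - 7*j^2 + 50*j + 70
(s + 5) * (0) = 0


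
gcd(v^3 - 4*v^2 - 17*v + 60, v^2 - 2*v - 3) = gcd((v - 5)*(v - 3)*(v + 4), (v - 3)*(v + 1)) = v - 3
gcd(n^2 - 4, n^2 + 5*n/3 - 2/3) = n + 2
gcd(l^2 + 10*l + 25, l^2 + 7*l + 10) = l + 5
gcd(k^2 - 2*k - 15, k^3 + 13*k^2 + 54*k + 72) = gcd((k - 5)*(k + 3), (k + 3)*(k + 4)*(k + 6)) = k + 3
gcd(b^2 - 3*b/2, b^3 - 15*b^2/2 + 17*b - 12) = b - 3/2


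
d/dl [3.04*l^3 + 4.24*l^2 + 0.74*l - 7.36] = 9.12*l^2 + 8.48*l + 0.74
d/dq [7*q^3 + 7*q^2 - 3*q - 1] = 21*q^2 + 14*q - 3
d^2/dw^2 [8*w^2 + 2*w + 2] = 16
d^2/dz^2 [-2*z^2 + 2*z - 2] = -4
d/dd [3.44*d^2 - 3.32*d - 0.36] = 6.88*d - 3.32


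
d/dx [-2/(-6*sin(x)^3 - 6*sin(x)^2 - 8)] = -3*(3*sin(x) + 2)*sin(x)*cos(x)/(3*sin(x)^3 + 3*sin(x)^2 + 4)^2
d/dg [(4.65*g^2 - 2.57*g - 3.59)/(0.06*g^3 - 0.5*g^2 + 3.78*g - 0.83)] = (-0.279*g^4 + 0.3084*g^3 + 16.9382*g^2 - 11.309*g + 15.7033)/(0.0036*g^6 - 0.06*g^5 + 0.7036*g^4 - 3.8796*g^3 + 15.1184*g^2 - 6.2748*g + 0.6889)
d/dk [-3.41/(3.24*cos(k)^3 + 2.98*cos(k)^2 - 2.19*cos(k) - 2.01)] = (-33.1452*cos(k)^2 - 20.3236*cos(k) + 7.4679)*sin(k)/(3.24*cos(k)^3 + 2.98*cos(k)^2 - 2.19*cos(k) - 2.01)^2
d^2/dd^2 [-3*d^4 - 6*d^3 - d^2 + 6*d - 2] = -36*d^2 - 36*d - 2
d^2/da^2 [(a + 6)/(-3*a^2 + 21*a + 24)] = 2*((a + 6)*(2*a - 7)^2 + (3*a - 1)*(-a^2 + 7*a + 8))/(3*(-a^2 + 7*a + 8)^3)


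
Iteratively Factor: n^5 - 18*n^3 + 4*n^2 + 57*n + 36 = (n - 3)*(n^4 + 3*n^3 - 9*n^2 - 23*n - 12) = (n - 3)*(n + 1)*(n^3 + 2*n^2 - 11*n - 12) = (n - 3)*(n + 1)*(n + 4)*(n^2 - 2*n - 3) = (n - 3)^2*(n + 1)*(n + 4)*(n + 1)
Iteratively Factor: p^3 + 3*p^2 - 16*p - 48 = (p - 4)*(p^2 + 7*p + 12) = (p - 4)*(p + 4)*(p + 3)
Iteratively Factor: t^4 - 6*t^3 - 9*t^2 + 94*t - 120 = (t + 4)*(t^3 - 10*t^2 + 31*t - 30) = (t - 5)*(t + 4)*(t^2 - 5*t + 6) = (t - 5)*(t - 2)*(t + 4)*(t - 3)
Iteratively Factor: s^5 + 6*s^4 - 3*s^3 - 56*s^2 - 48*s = (s)*(s^4 + 6*s^3 - 3*s^2 - 56*s - 48) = s*(s + 1)*(s^3 + 5*s^2 - 8*s - 48) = s*(s - 3)*(s + 1)*(s^2 + 8*s + 16) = s*(s - 3)*(s + 1)*(s + 4)*(s + 4)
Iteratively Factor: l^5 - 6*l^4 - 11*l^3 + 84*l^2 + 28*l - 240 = (l - 2)*(l^4 - 4*l^3 - 19*l^2 + 46*l + 120) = (l - 5)*(l - 2)*(l^3 + l^2 - 14*l - 24) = (l - 5)*(l - 2)*(l + 2)*(l^2 - l - 12) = (l - 5)*(l - 2)*(l + 2)*(l + 3)*(l - 4)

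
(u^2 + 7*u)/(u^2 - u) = (u + 7)/(u - 1)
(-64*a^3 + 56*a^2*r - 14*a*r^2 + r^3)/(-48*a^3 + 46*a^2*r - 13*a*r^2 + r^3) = (-4*a + r)/(-3*a + r)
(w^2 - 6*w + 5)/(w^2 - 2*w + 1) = (w - 5)/(w - 1)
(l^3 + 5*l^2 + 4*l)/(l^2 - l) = (l^2 + 5*l + 4)/(l - 1)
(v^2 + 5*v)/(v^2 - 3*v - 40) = v/(v - 8)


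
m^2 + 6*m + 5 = (m + 1)*(m + 5)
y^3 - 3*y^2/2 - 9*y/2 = y*(y - 3)*(y + 3/2)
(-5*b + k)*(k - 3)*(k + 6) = -5*b*k^2 - 15*b*k + 90*b + k^3 + 3*k^2 - 18*k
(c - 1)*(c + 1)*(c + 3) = c^3 + 3*c^2 - c - 3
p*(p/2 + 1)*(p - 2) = p^3/2 - 2*p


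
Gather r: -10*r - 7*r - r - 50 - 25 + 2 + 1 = -18*r - 72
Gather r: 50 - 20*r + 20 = 70 - 20*r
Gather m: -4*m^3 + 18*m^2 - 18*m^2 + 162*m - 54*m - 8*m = -4*m^3 + 100*m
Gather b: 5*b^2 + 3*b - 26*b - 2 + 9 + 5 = 5*b^2 - 23*b + 12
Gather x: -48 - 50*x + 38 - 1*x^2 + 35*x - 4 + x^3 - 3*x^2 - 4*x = x^3 - 4*x^2 - 19*x - 14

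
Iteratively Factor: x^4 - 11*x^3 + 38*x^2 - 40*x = (x - 4)*(x^3 - 7*x^2 + 10*x) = x*(x - 4)*(x^2 - 7*x + 10) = x*(x - 4)*(x - 2)*(x - 5)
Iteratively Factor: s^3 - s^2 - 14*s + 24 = (s - 2)*(s^2 + s - 12) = (s - 2)*(s + 4)*(s - 3)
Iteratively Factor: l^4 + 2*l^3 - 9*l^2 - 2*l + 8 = (l - 2)*(l^3 + 4*l^2 - l - 4) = (l - 2)*(l + 4)*(l^2 - 1) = (l - 2)*(l - 1)*(l + 4)*(l + 1)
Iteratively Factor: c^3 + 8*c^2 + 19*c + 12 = (c + 1)*(c^2 + 7*c + 12) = (c + 1)*(c + 3)*(c + 4)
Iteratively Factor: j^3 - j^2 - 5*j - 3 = (j + 1)*(j^2 - 2*j - 3) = (j - 3)*(j + 1)*(j + 1)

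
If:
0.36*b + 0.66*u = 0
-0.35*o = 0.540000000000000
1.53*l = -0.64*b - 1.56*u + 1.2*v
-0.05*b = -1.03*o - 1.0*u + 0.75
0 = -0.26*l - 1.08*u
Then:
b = -3.93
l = -8.90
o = -1.54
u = 2.14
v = -10.66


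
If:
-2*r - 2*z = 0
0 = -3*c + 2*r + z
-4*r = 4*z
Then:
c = -z/3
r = -z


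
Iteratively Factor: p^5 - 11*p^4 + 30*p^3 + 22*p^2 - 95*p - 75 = (p + 1)*(p^4 - 12*p^3 + 42*p^2 - 20*p - 75) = (p - 5)*(p + 1)*(p^3 - 7*p^2 + 7*p + 15) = (p - 5)^2*(p + 1)*(p^2 - 2*p - 3) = (p - 5)^2*(p + 1)^2*(p - 3)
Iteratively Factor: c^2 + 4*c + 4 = (c + 2)*(c + 2)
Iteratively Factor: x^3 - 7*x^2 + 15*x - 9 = (x - 3)*(x^2 - 4*x + 3) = (x - 3)^2*(x - 1)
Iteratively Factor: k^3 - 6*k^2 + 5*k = (k - 1)*(k^2 - 5*k) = (k - 5)*(k - 1)*(k)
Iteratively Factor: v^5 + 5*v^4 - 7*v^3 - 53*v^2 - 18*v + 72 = (v + 4)*(v^4 + v^3 - 11*v^2 - 9*v + 18) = (v - 1)*(v + 4)*(v^3 + 2*v^2 - 9*v - 18) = (v - 3)*(v - 1)*(v + 4)*(v^2 + 5*v + 6) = (v - 3)*(v - 1)*(v + 2)*(v + 4)*(v + 3)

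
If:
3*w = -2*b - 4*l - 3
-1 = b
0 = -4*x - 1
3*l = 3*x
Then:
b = -1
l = -1/4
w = 0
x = -1/4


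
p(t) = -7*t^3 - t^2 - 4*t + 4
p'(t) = -21*t^2 - 2*t - 4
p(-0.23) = 4.95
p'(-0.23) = -4.65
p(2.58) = -133.19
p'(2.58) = -148.94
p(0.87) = -4.85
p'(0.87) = -21.63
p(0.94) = -6.46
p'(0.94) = -24.44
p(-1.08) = 15.97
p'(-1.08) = -26.33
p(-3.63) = 340.17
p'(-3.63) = -273.45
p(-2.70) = 145.29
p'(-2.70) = -151.69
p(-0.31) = 5.35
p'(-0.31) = -5.40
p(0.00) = 4.00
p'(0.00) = -4.00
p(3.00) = -206.00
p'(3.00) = -199.00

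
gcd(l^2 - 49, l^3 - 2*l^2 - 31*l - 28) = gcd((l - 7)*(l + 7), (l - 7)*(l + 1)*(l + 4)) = l - 7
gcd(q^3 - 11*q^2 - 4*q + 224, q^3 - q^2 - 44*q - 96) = q^2 - 4*q - 32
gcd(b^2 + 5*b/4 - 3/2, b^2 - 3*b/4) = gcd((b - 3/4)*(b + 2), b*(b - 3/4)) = b - 3/4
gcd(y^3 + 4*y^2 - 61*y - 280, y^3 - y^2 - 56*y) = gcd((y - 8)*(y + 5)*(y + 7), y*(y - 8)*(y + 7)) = y^2 - y - 56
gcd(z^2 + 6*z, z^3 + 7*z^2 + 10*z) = z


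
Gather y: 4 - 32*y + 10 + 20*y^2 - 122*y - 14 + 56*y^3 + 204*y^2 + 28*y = 56*y^3 + 224*y^2 - 126*y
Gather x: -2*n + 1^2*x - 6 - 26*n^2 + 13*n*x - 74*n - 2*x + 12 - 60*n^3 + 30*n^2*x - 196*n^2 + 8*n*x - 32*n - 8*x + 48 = -60*n^3 - 222*n^2 - 108*n + x*(30*n^2 + 21*n - 9) + 54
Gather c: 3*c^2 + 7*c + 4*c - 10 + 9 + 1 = 3*c^2 + 11*c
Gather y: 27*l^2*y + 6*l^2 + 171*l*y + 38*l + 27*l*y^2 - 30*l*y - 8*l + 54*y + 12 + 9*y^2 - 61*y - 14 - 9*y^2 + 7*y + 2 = 6*l^2 + 27*l*y^2 + 30*l + y*(27*l^2 + 141*l)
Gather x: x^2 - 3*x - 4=x^2 - 3*x - 4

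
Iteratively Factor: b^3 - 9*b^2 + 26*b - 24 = (b - 2)*(b^2 - 7*b + 12) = (b - 3)*(b - 2)*(b - 4)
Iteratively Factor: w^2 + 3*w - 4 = (w - 1)*(w + 4)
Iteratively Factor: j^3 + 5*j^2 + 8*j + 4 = (j + 1)*(j^2 + 4*j + 4) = (j + 1)*(j + 2)*(j + 2)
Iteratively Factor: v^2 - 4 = (v + 2)*(v - 2)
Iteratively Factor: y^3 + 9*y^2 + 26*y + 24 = (y + 3)*(y^2 + 6*y + 8) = (y + 2)*(y + 3)*(y + 4)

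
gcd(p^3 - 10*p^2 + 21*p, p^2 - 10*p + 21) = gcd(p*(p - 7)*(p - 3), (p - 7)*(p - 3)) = p^2 - 10*p + 21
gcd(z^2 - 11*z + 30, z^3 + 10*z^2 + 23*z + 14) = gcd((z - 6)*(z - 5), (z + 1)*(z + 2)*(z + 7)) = 1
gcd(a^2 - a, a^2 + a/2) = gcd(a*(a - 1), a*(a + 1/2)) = a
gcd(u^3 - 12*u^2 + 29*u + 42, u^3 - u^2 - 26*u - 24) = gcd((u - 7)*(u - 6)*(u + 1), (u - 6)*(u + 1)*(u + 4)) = u^2 - 5*u - 6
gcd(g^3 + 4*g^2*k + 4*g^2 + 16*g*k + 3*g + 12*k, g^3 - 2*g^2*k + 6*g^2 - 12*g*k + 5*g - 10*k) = g + 1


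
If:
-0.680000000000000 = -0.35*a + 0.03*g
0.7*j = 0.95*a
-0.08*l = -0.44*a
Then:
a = 0.181818181818182*l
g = 2.12121212121212*l - 22.6666666666667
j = 0.246753246753247*l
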